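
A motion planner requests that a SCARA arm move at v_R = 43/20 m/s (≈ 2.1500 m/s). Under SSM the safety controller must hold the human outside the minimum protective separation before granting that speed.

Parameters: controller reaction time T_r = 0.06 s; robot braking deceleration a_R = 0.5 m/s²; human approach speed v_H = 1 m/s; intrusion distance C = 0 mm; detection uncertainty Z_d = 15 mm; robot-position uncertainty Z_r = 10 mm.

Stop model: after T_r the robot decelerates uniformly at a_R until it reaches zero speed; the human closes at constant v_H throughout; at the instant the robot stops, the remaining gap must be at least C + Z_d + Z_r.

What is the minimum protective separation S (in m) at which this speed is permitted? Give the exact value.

braking lasts T_s = (43/20)/(1/2) = 4.3000 s
robot covers v_R·T_r = 2.1500·0.0600 = 0.1290 m before braking
braking distance = 2.1500²/(2·0.5000) = 4.6225 m
human closes 1.0000·4.3600 = 4.3600 m
residual clearance needed = 0.0000+0.0150+0.0100 = 0.0250 m
S_min ≈ 0.1290+4.6225+4.3600+0.0250  ⇒  S_min = 18273/2000 m

S_min = 18273/2000 m = 9.1365 m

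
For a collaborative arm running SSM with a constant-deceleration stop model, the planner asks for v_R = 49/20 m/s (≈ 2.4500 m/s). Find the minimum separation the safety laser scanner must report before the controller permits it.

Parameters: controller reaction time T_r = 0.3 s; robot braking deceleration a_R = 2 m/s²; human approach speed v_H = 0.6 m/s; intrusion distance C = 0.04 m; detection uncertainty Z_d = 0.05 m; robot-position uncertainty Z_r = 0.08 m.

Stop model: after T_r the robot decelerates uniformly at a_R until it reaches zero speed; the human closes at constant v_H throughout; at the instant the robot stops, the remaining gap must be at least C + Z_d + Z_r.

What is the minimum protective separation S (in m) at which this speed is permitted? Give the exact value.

braking lasts T_s = (49/20)/2 = 1.2250 s
robot covers v_R·T_r = 2.4500·0.3000 = 0.7350 m before braking
robot covers 2.4500·1.2250 − ½·2.0000·1.2250² = 1.5006 m while stopping
person approaches 0.6000·(0.3000+1.2250) = 0.9150 m
residual clearance needed = 0.0400+0.0500+0.0800 = 0.1700 m
S_min ≈ 0.7350+1.5006+0.9150+0.1700  ⇒  S_min = 5313/1600 m

S_min = 5313/1600 m = 3.3206 m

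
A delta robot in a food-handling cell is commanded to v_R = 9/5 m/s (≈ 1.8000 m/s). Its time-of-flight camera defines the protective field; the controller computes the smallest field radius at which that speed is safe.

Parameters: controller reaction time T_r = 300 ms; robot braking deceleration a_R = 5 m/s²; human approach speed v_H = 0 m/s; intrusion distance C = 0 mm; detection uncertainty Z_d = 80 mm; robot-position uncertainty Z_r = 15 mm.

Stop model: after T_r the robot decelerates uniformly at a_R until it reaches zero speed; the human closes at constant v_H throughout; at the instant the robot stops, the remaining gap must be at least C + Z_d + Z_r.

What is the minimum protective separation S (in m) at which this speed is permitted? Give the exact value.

S_min = 959/1000 m = 0.9590 m

braking lasts T_s = (9/5)/5 = 0.3600 s
robot in T_r: 1.8000·0.3000 = 0.5400 m
robot under decel: 1.8000²/(2·5.0000) = 0.3240 m
person approaches 0.0000·(0.3000+0.3600) = 0.0000 m
margins: 0.0000+0.0800+0.0150 = 0.0950 m
S_min ≈ 0.5400+0.3240+0.0000+0.0950  ⇒  S_min = 959/1000 m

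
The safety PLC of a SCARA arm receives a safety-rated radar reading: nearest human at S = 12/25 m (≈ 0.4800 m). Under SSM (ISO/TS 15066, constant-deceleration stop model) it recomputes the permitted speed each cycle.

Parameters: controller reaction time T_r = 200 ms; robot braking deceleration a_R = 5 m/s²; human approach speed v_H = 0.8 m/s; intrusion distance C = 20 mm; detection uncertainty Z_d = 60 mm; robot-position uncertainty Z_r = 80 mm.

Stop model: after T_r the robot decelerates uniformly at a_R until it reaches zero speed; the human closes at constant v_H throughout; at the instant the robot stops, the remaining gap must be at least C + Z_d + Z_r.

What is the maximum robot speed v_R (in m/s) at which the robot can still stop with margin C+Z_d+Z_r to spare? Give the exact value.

v_R_max = 2/5 m/s = 0.4000 m/s

at the boundary: (1/10)·v² + (9/25)·v + (-4/25) = 0
  disc = (9/25)² − 4·(1/10)·(-4/25) = 121/625 ; √disc = 11/25
  v_R = (−(9/25) + 11/25) / (2·(1/10)) = 2/5 m/s
check:
stop time T_s = (2/5)/5 = 0.0800 s
reaction-phase robot travel = 0.4000·0.2000 = 0.0800 m
braking distance = 0.4000²/(2·5.0000) = 0.0160 m
human over T_r+T_s: 0.8000·(0.2000+0.0800) = 0.2240 m
residual clearance needed = 0.0200+0.0600+0.0800 = 0.1600 m
sum ≈ 0.0800+0.0160+0.2240+0.1600 ≈ 0.4800 m = S ✓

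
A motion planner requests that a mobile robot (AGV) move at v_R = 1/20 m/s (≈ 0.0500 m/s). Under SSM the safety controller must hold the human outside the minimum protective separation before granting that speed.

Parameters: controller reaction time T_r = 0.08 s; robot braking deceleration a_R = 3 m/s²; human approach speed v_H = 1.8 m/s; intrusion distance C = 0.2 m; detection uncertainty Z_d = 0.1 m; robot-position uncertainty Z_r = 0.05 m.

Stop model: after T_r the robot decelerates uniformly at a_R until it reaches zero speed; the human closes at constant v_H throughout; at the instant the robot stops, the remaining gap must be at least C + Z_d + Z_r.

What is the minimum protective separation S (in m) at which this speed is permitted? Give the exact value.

stop time T_s = (1/20)/3 = 0.0167 s
robot covers v_R·T_r = 0.0500·0.0800 = 0.0040 m before braking
braking distance = 0.0500²/(2·3.0000) = 0.0004 m
human over T_r+T_s: 1.8000·(0.0800+0.0167) = 0.1740 m
C+Z_d+Z_r = 0.2000+0.1000+0.0500 = 0.3500 m
S_min ≈ 0.0040+0.0004+0.1740+0.3500  ⇒  S_min = 6341/12000 m

S_min = 6341/12000 m = 0.5284 m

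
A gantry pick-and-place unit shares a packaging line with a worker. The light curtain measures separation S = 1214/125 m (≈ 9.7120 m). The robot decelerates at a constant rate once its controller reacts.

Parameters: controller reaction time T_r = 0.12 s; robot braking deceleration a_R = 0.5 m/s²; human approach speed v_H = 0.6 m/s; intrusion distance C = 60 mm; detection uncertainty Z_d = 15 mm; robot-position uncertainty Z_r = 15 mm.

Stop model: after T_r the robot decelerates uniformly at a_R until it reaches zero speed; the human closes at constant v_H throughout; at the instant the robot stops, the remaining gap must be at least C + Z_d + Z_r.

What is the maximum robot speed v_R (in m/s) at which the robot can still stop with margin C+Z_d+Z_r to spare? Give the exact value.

v_R_max = 5/2 m/s = 2.5000 m/s

at the boundary: (1)·v² + (33/25)·v + (-191/20) = 0
  disc = (33/25)² − 4·(1)·(-191/20) = 24964/625 ; √disc = 158/25
  v_R = (−(33/25) + 158/25) / (2·(1)) = 5/2 m/s
check:
stop time T_s = (5/2)/(1/2) = 5.0000 s
robot covers v_R·T_r = 2.5000·0.1200 = 0.3000 m before braking
robot under decel: 2.5000²/(2·0.5000) = 6.2500 m
human closes 0.6000·5.1200 = 3.0720 m
margins: 0.0600+0.0150+0.0150 = 0.0900 m
sum ≈ 0.3000+6.2500+3.0720+0.0900 ≈ 9.7120 m = S ✓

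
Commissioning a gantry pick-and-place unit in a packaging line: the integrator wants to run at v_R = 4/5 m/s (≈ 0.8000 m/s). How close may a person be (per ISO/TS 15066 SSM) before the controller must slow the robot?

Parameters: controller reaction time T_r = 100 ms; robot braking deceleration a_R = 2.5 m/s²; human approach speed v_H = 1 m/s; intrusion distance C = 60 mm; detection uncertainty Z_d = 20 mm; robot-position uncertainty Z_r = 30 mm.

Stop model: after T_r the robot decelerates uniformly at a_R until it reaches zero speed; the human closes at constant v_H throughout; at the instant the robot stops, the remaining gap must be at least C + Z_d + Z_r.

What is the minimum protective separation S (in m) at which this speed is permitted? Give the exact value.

S_min = 369/500 m = 0.7380 m

braking lasts T_s = (4/5)/(5/2) = 0.3200 s
robot in T_r: 0.8000·0.1000 = 0.0800 m
robot under decel: 0.8000²/(2·2.5000) = 0.1280 m
human closes 1.0000·0.4200 = 0.4200 m
C+Z_d+Z_r = 0.0600+0.0200+0.0300 = 0.1100 m
S_min ≈ 0.0800+0.1280+0.4200+0.1100  ⇒  S_min = 369/500 m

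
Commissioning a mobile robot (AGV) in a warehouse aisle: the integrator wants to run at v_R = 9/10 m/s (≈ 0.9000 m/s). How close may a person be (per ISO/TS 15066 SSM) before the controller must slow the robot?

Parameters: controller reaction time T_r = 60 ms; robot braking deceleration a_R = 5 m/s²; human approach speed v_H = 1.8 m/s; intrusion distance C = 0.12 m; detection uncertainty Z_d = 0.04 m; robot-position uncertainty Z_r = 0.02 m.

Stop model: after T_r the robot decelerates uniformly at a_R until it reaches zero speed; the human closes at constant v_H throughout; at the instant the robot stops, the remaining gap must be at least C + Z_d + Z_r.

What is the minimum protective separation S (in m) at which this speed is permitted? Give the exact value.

S_min = 747/1000 m = 0.7470 m

stop time T_s = (9/10)/5 = 0.1800 s
robot covers v_R·T_r = 0.9000·0.0600 = 0.0540 m before braking
robot under decel: 0.9000²/(2·5.0000) = 0.0810 m
person approaches 1.8000·(0.0600+0.1800) = 0.4320 m
margins: 0.1200+0.0400+0.0200 = 0.1800 m
S_min ≈ 0.0540+0.0810+0.4320+0.1800  ⇒  S_min = 747/1000 m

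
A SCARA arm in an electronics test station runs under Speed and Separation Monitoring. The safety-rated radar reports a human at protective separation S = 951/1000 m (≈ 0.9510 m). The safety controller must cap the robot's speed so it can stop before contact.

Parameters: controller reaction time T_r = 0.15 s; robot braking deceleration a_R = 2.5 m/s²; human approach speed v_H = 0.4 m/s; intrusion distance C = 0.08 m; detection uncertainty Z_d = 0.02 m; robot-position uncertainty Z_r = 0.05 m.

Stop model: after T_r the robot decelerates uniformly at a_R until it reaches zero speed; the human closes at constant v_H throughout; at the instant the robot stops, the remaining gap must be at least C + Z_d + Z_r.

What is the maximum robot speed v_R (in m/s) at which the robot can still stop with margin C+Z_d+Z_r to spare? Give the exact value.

v_R_max = 13/10 m/s = 1.3000 m/s

collect terms ⇒ (1/5)·v_R² + (31/100)·v_R + (-741/1000) = 0
  disc = (31/100)² − 4·(1/5)·(-741/1000) = 6889/10000 ; √disc = 83/100
  v_R = (−(31/100) + 83/100) / (2·(1/5)) = 13/10 m/s
check:
stop time T_s = (13/10)/(5/2) = 0.5200 s
robot in T_r: 1.3000·0.1500 = 0.1950 m
robot under decel: 1.3000²/(2·2.5000) = 0.3380 m
person approaches 0.4000·(0.1500+0.5200) = 0.2680 m
margins: 0.0800+0.0200+0.0500 = 0.1500 m
sum ≈ 0.1950+0.3380+0.2680+0.1500 ≈ 0.9510 m = S ✓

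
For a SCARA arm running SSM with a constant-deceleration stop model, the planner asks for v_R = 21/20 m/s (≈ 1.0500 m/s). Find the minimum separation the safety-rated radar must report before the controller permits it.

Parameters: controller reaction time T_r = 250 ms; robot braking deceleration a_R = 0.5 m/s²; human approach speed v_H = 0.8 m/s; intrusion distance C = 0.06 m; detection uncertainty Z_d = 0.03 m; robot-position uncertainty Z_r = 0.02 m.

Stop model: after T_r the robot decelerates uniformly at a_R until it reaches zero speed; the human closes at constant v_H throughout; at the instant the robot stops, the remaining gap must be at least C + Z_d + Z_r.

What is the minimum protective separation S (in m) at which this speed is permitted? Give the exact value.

braking lasts T_s = (21/20)/(1/2) = 2.1000 s
robot covers v_R·T_r = 1.0500·0.2500 = 0.2625 m before braking
robot under decel: 1.0500²/(2·0.5000) = 1.1025 m
person approaches 0.8000·(0.2500+2.1000) = 1.8800 m
margins: 0.0600+0.0300+0.0200 = 0.1100 m
S_min ≈ 0.2625+1.1025+1.8800+0.1100  ⇒  S_min = 671/200 m

S_min = 671/200 m = 3.3550 m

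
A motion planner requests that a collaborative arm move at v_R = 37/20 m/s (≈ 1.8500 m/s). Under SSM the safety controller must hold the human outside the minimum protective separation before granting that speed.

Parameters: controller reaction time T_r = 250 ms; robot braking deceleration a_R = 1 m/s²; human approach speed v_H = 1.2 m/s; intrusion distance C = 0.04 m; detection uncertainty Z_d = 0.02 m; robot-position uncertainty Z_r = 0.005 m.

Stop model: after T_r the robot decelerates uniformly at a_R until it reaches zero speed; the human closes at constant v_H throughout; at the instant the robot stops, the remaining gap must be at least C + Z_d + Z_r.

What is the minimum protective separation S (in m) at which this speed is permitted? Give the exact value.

T_s = v_R/a_R = (37/20)/1 = 1.8500 s
robot in T_r: 1.8500·0.2500 = 0.4625 m
robot covers 1.8500·1.8500 − ½·1.0000·1.8500² = 1.7112 m while stopping
person approaches 1.2000·(0.2500+1.8500) = 2.5200 m
C+Z_d+Z_r = 0.0400+0.0200+0.0050 = 0.0650 m
S_min ≈ 0.4625+1.7112+2.5200+0.0650  ⇒  S_min = 3807/800 m

S_min = 3807/800 m = 4.7588 m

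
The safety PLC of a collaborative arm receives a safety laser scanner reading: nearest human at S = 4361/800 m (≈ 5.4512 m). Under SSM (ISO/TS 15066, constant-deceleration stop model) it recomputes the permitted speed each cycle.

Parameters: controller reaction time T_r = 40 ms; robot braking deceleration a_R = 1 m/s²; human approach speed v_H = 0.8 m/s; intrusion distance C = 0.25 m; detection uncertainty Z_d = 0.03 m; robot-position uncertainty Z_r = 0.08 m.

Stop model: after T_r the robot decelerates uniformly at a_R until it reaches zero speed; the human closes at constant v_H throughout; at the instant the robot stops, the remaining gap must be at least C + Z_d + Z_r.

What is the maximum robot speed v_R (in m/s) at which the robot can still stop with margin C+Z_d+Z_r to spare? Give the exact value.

v_R_max = 49/20 m/s = 2.4500 m/s

collect terms ⇒ (1/2)·v_R² + (21/25)·v_R + (-20237/4000) = 0
  disc = (21/25)² − 4·(1/2)·(-20237/4000) = 108241/10000 ; √disc = 329/100
  v_R = (−(21/25) + 329/100) / (2·(1/2)) = 49/20 m/s
check:
T_s = v_R/a_R = (49/20)/1 = 2.4500 s
reaction-phase robot travel = 2.4500·0.0400 = 0.0980 m
robot under decel: 2.4500²/(2·1.0000) = 3.0013 m
human over T_r+T_s: 0.8000·(0.0400+2.4500) = 1.9920 m
margins: 0.2500+0.0300+0.0800 = 0.3600 m
sum ≈ 0.0980+3.0013+1.9920+0.3600 ≈ 5.4512 m = S ✓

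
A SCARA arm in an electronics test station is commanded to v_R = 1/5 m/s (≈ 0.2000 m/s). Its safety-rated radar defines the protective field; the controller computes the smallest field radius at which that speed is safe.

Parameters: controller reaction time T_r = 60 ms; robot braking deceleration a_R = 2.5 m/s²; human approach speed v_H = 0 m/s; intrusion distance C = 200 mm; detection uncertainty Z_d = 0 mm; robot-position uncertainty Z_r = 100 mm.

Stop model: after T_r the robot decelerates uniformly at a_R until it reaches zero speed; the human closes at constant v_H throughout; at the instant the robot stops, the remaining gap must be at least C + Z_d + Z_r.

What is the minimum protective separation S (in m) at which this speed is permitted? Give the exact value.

stop time T_s = (1/5)/(5/2) = 0.0800 s
robot covers v_R·T_r = 0.2000·0.0600 = 0.0120 m before braking
robot covers 0.2000·0.0800 − ½·2.5000·0.0800² = 0.0080 m while stopping
person approaches 0.0000·(0.0600+0.0800) = 0.0000 m
C+Z_d+Z_r = 0.2000+0.0000+0.1000 = 0.3000 m
S_min ≈ 0.0120+0.0080+0.0000+0.3000  ⇒  S_min = 8/25 m

S_min = 8/25 m = 0.3200 m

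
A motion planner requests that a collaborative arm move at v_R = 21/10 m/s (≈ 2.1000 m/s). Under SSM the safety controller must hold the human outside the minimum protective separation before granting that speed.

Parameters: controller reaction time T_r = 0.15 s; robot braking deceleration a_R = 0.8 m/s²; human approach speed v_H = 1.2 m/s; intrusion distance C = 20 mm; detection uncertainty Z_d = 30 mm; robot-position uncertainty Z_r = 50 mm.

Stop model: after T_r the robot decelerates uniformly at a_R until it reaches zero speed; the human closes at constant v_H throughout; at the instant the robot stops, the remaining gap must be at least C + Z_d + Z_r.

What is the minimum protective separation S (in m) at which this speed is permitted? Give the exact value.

S_min = 5201/800 m = 6.5012 m

braking lasts T_s = (21/10)/(4/5) = 2.6250 s
robot covers v_R·T_r = 2.1000·0.1500 = 0.3150 m before braking
robot covers 2.1000·2.6250 − ½·0.8000·2.6250² = 2.7563 m while stopping
person approaches 1.2000·(0.1500+2.6250) = 3.3300 m
margins: 0.0200+0.0300+0.0500 = 0.1000 m
S_min ≈ 0.3150+2.7563+3.3300+0.1000  ⇒  S_min = 5201/800 m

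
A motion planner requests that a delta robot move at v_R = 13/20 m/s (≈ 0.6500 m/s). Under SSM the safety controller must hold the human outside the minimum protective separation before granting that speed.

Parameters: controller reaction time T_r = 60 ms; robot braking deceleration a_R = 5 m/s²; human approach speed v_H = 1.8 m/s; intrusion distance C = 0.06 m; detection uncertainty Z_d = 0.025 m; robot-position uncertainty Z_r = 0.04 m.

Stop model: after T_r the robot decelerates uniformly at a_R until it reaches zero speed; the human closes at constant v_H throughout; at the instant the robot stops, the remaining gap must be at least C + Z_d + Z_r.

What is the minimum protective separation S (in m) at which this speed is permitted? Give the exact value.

S_min = 2193/4000 m = 0.5483 m

T_s = v_R/a_R = (13/20)/5 = 0.1300 s
robot in T_r: 0.6500·0.0600 = 0.0390 m
braking distance = 0.6500²/(2·5.0000) = 0.0423 m
human over T_r+T_s: 1.8000·(0.0600+0.1300) = 0.3420 m
margins: 0.0600+0.0250+0.0400 = 0.1250 m
S_min ≈ 0.0390+0.0423+0.3420+0.1250  ⇒  S_min = 2193/4000 m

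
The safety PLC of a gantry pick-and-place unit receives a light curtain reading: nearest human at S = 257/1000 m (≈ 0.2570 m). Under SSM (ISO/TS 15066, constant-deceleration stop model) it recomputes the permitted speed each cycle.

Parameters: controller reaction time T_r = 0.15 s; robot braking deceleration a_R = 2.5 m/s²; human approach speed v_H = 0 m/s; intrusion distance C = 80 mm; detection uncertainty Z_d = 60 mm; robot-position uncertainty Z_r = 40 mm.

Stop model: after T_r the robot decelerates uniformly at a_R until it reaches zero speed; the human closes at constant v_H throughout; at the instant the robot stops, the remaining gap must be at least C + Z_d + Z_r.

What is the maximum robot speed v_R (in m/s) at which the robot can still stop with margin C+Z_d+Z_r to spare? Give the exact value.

at the boundary: (1/5)·v² + (3/20)·v + (-77/1000) = 0
  disc = (3/20)² − 4·(1/5)·(-77/1000) = 841/10000 ; √disc = 29/100
  v_R = (−(3/20) + 29/100) / (2·(1/5)) = 7/20 m/s
check:
stop time T_s = (7/20)/(5/2) = 0.1400 s
robot in T_r: 0.3500·0.1500 = 0.0525 m
robot under decel: 0.3500²/(2·2.5000) = 0.0245 m
human over T_r+T_s: 0.0000·(0.1500+0.1400) = 0.0000 m
residual clearance needed = 0.0800+0.0600+0.0400 = 0.1800 m
sum ≈ 0.0525+0.0245+0.0000+0.1800 ≈ 0.2570 m = S ✓

v_R_max = 7/20 m/s = 0.3500 m/s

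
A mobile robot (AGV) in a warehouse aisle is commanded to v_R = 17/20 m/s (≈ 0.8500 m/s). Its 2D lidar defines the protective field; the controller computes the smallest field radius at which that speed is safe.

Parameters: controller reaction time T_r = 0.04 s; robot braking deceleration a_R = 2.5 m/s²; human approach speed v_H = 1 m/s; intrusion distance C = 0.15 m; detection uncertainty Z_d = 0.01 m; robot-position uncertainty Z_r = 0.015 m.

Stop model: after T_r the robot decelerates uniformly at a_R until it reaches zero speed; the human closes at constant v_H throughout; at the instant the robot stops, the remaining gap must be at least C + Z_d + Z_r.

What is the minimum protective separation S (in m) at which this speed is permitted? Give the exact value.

stop time T_s = (17/20)/(5/2) = 0.3400 s
robot covers v_R·T_r = 0.8500·0.0400 = 0.0340 m before braking
robot covers 0.8500·0.3400 − ½·2.5000·0.3400² = 0.1445 m while stopping
human closes 1.0000·0.3800 = 0.3800 m
residual clearance needed = 0.1500+0.0100+0.0150 = 0.1750 m
S_min ≈ 0.0340+0.1445+0.3800+0.1750  ⇒  S_min = 1467/2000 m

S_min = 1467/2000 m = 0.7335 m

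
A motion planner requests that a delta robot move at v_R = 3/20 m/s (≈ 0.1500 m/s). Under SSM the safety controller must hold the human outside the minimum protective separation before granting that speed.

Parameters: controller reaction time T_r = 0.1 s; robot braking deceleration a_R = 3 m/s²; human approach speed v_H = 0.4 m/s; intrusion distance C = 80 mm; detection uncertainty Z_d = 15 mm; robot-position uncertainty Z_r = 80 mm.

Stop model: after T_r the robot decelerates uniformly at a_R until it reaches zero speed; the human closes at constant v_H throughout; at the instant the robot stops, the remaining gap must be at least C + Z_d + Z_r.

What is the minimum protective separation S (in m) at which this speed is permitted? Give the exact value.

S_min = 203/800 m = 0.2537 m

T_s = v_R/a_R = (3/20)/3 = 0.0500 s
reaction-phase robot travel = 0.1500·0.1000 = 0.0150 m
robot under decel: 0.1500²/(2·3.0000) = 0.0037 m
human over T_r+T_s: 0.4000·(0.1000+0.0500) = 0.0600 m
margins: 0.0800+0.0150+0.0800 = 0.1750 m
S_min ≈ 0.0150+0.0037+0.0600+0.1750  ⇒  S_min = 203/800 m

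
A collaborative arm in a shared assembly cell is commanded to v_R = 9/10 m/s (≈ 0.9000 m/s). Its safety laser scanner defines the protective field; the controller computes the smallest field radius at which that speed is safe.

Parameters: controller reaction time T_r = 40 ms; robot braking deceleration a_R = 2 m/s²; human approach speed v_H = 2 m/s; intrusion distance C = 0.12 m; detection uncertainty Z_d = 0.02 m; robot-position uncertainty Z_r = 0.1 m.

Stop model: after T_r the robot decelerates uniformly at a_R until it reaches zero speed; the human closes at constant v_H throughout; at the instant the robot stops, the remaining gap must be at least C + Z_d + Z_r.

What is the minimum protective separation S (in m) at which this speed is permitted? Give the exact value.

S_min = 2917/2000 m = 1.4585 m

braking lasts T_s = (9/10)/2 = 0.4500 s
reaction-phase robot travel = 0.9000·0.0400 = 0.0360 m
robot covers 0.9000·0.4500 − ½·2.0000·0.4500² = 0.2025 m while stopping
human closes 2.0000·0.4900 = 0.9800 m
C+Z_d+Z_r = 0.1200+0.0200+0.1000 = 0.2400 m
S_min ≈ 0.0360+0.2025+0.9800+0.2400  ⇒  S_min = 2917/2000 m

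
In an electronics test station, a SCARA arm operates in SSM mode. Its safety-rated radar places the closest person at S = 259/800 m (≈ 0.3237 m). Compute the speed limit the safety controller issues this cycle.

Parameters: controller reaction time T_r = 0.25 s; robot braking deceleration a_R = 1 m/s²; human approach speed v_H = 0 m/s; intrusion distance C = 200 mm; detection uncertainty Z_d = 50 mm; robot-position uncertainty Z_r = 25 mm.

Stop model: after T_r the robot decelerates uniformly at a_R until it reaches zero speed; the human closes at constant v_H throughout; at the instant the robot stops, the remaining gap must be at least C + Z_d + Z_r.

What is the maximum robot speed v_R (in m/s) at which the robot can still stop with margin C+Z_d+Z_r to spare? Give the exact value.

at the boundary: (1/2)·v² + (1/4)·v + (-39/800) = 0
  disc = (1/4)² − 4·(1/2)·(-39/800) = 4/25 ; √disc = 2/5
  v_R = (−(1/4) + 2/5) / (2·(1/2)) = 3/20 m/s
check:
T_s = v_R/a_R = (3/20)/1 = 0.1500 s
robot in T_r: 0.1500·0.2500 = 0.0375 m
braking distance = 0.1500²/(2·1.0000) = 0.0112 m
human over T_r+T_s: 0.0000·(0.2500+0.1500) = 0.0000 m
C+Z_d+Z_r = 0.2000+0.0500+0.0250 = 0.2750 m
sum ≈ 0.0375+0.0112+0.0000+0.2750 ≈ 0.3237 m = S ✓

v_R_max = 3/20 m/s = 0.1500 m/s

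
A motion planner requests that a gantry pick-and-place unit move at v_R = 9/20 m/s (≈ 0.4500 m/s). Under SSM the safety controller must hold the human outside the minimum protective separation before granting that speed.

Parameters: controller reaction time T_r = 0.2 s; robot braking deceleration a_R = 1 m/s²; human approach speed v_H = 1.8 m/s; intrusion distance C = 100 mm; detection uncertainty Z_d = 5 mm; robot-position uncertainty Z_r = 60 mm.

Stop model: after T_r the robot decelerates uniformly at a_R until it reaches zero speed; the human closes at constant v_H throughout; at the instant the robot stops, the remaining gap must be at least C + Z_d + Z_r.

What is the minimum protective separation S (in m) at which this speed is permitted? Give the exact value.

T_s = v_R/a_R = (9/20)/1 = 0.4500 s
reaction-phase robot travel = 0.4500·0.2000 = 0.0900 m
robot under decel: 0.4500²/(2·1.0000) = 0.1013 m
human closes 1.8000·0.6500 = 1.1700 m
residual clearance needed = 0.1000+0.0050+0.0600 = 0.1650 m
S_min ≈ 0.0900+0.1013+1.1700+0.1650  ⇒  S_min = 1221/800 m

S_min = 1221/800 m = 1.5263 m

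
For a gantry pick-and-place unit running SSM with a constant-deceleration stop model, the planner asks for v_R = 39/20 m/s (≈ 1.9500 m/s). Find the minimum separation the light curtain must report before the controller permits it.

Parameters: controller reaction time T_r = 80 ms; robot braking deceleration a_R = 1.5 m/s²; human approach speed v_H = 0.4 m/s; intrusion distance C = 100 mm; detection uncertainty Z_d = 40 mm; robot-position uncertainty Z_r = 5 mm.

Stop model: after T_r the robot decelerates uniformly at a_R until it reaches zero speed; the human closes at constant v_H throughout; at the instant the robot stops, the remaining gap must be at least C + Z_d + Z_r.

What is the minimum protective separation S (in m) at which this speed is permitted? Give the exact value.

S_min = 4241/2000 m = 2.1205 m

T_s = v_R/a_R = (39/20)/(3/2) = 1.3000 s
robot covers v_R·T_r = 1.9500·0.0800 = 0.1560 m before braking
braking distance = 1.9500²/(2·1.5000) = 1.2675 m
human over T_r+T_s: 0.4000·(0.0800+1.3000) = 0.5520 m
C+Z_d+Z_r = 0.1000+0.0400+0.0050 = 0.1450 m
S_min ≈ 0.1560+1.2675+0.5520+0.1450  ⇒  S_min = 4241/2000 m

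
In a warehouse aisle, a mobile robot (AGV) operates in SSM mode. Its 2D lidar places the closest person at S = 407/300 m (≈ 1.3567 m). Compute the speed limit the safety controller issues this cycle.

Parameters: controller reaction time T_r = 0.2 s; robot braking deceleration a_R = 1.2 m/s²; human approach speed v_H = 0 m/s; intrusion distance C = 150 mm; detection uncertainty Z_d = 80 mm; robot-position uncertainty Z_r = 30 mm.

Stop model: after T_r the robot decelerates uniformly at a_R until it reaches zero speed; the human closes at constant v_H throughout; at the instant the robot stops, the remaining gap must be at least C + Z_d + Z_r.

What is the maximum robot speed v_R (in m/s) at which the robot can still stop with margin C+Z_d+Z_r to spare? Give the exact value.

v_R_max = 7/5 m/s = 1.4000 m/s

at the boundary: (5/12)·v² + (1/5)·v + (-329/300) = 0
  disc = (1/5)² − 4·(5/12)·(-329/300) = 1681/900 ; √disc = 41/30
  v_R = (−(1/5) + 41/30) / (2·(5/12)) = 7/5 m/s
check:
T_s = v_R/a_R = (7/5)/(6/5) = 1.1667 s
reaction-phase robot travel = 1.4000·0.2000 = 0.2800 m
robot under decel: 1.4000²/(2·1.2000) = 0.8167 m
human over T_r+T_s: 0.0000·(0.2000+1.1667) = 0.0000 m
residual clearance needed = 0.1500+0.0800+0.0300 = 0.2600 m
sum ≈ 0.2800+0.8167+0.0000+0.2600 ≈ 1.3567 m = S ✓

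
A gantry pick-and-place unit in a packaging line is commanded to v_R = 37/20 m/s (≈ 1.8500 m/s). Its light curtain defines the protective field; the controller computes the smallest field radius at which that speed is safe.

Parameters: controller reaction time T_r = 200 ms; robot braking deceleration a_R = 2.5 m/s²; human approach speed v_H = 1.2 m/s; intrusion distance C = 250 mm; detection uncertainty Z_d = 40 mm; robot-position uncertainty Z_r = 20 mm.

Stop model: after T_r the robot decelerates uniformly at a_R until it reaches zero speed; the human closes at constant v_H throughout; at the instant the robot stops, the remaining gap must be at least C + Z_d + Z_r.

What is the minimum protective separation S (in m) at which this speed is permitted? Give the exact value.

S_min = 997/400 m = 2.4925 m

T_s = v_R/a_R = (37/20)/(5/2) = 0.7400 s
robot covers v_R·T_r = 1.8500·0.2000 = 0.3700 m before braking
robot covers 1.8500·0.7400 − ½·2.5000·0.7400² = 0.6845 m while stopping
human closes 1.2000·0.9400 = 1.1280 m
C+Z_d+Z_r = 0.2500+0.0400+0.0200 = 0.3100 m
S_min ≈ 0.3700+0.6845+1.1280+0.3100  ⇒  S_min = 997/400 m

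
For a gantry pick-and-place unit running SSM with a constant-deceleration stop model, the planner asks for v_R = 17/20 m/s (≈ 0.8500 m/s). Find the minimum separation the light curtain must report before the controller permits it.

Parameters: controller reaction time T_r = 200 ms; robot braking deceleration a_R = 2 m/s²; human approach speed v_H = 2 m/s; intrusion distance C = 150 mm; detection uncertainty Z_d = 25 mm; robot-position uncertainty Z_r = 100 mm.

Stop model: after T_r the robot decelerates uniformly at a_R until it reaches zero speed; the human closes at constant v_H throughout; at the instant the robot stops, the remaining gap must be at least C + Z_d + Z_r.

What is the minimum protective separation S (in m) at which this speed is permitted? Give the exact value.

S_min = 3001/1600 m = 1.8756 m

T_s = v_R/a_R = (17/20)/2 = 0.4250 s
reaction-phase robot travel = 0.8500·0.2000 = 0.1700 m
robot under decel: 0.8500²/(2·2.0000) = 0.1806 m
human over T_r+T_s: 2.0000·(0.2000+0.4250) = 1.2500 m
margins: 0.1500+0.0250+0.1000 = 0.2750 m
S_min ≈ 0.1700+0.1806+1.2500+0.2750  ⇒  S_min = 3001/1600 m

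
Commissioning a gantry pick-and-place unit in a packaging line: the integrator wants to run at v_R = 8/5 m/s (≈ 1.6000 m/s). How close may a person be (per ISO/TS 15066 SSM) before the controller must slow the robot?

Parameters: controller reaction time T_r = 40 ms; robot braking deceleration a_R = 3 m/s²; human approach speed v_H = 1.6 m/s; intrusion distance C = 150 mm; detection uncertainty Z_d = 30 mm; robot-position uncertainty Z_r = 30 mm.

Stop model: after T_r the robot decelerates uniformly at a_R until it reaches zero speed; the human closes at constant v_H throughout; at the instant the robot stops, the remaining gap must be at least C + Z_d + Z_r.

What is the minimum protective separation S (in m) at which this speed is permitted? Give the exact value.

T_s = v_R/a_R = (8/5)/3 = 0.5333 s
robot in T_r: 1.6000·0.0400 = 0.0640 m
robot covers 1.6000·0.5333 − ½·3.0000·0.5333² = 0.4267 m while stopping
person approaches 1.6000·(0.0400+0.5333) = 0.9173 m
C+Z_d+Z_r = 0.1500+0.0300+0.0300 = 0.2100 m
S_min ≈ 0.0640+0.4267+0.9173+0.2100  ⇒  S_min = 809/500 m

S_min = 809/500 m = 1.6180 m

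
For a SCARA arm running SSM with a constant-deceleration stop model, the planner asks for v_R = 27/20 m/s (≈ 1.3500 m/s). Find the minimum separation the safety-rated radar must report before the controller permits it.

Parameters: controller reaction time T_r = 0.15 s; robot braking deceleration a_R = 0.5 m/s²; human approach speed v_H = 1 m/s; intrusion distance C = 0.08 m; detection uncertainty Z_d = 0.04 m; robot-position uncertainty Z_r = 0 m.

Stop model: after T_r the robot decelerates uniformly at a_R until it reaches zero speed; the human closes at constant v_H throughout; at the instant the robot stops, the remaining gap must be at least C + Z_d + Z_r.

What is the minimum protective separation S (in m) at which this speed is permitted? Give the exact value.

S_min = 999/200 m = 4.9950 m

braking lasts T_s = (27/20)/(1/2) = 2.7000 s
robot in T_r: 1.3500·0.1500 = 0.2025 m
robot under decel: 1.3500²/(2·0.5000) = 1.8225 m
person approaches 1.0000·(0.1500+2.7000) = 2.8500 m
residual clearance needed = 0.0800+0.0400+0.0000 = 0.1200 m
S_min ≈ 0.2025+1.8225+2.8500+0.1200  ⇒  S_min = 999/200 m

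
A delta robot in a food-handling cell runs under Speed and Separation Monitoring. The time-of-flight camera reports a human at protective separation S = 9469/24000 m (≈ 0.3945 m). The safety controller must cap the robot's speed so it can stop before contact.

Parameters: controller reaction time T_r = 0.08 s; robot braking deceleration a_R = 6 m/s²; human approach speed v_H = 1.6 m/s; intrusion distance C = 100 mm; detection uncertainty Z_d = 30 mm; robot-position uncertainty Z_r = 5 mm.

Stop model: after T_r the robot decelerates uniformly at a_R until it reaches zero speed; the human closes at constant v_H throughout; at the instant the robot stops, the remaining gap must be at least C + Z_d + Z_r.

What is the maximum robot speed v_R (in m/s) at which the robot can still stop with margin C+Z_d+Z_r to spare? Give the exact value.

quadratic (1/12)·v² + (26/75)·v + (-3157/24000) = 0
  disc = (26/75)² − 4·(1/12)·(-3157/24000) = 6561/40000 ; √disc = 81/200
  v_R = (−(26/75) + 81/200) / (2·(1/12)) = 7/20 m/s
check:
stop time T_s = (7/20)/6 = 0.0583 s
reaction-phase robot travel = 0.3500·0.0800 = 0.0280 m
robot under decel: 0.3500²/(2·6.0000) = 0.0102 m
human closes 1.6000·0.1383 = 0.2213 m
residual clearance needed = 0.1000+0.0300+0.0050 = 0.1350 m
sum ≈ 0.0280+0.0102+0.2213+0.1350 ≈ 0.3945 m = S ✓

v_R_max = 7/20 m/s = 0.3500 m/s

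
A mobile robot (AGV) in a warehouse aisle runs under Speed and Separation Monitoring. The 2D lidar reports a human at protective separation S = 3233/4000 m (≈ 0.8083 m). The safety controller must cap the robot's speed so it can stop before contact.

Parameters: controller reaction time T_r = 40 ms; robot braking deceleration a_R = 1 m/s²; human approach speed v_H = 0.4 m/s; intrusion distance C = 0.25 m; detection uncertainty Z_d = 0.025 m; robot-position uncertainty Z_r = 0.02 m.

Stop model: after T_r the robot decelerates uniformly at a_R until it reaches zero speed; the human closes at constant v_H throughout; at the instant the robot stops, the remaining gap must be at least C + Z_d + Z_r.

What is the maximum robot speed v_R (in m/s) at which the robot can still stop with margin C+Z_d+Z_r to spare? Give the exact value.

quadratic (1/2)·v² + (11/25)·v + (-1989/4000) = 0
  disc = (11/25)² − 4·(1/2)·(-1989/4000) = 11881/10000 ; √disc = 109/100
  v_R = (−(11/25) + 109/100) / (2·(1/2)) = 13/20 m/s
check:
stop time T_s = (13/20)/1 = 0.6500 s
reaction-phase robot travel = 0.6500·0.0400 = 0.0260 m
robot covers 0.6500·0.6500 − ½·1.0000·0.6500² = 0.2112 m while stopping
human over T_r+T_s: 0.4000·(0.0400+0.6500) = 0.2760 m
C+Z_d+Z_r = 0.2500+0.0250+0.0200 = 0.2950 m
sum ≈ 0.0260+0.2112+0.2760+0.2950 ≈ 0.8083 m = S ✓

v_R_max = 13/20 m/s = 0.6500 m/s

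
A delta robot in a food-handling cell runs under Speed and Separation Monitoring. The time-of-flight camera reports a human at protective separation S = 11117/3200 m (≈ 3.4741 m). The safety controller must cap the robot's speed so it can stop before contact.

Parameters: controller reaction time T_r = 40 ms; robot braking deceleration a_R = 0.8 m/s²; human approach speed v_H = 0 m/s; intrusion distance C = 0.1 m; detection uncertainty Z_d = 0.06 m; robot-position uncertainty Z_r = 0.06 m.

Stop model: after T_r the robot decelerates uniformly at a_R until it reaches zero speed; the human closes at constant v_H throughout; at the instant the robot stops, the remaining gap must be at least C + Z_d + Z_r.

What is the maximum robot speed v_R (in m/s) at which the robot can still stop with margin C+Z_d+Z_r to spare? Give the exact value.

quadratic (5/8)·v² + (1/25)·v + (-10413/3200) = 0
  disc = (1/25)² − 4·(5/8)·(-10413/3200) = 1301881/160000 ; √disc = 1141/400
  v_R = (−(1/25) + 1141/400) / (2·(5/8)) = 9/4 m/s
check:
stop time T_s = (9/4)/(4/5) = 2.8125 s
reaction-phase robot travel = 2.2500·0.0400 = 0.0900 m
robot under decel: 2.2500²/(2·0.8000) = 3.1641 m
human closes 0.0000·2.8525 = 0.0000 m
C+Z_d+Z_r = 0.1000+0.0600+0.0600 = 0.2200 m
sum ≈ 0.0900+3.1641+0.0000+0.2200 ≈ 3.4741 m = S ✓

v_R_max = 9/4 m/s = 2.2500 m/s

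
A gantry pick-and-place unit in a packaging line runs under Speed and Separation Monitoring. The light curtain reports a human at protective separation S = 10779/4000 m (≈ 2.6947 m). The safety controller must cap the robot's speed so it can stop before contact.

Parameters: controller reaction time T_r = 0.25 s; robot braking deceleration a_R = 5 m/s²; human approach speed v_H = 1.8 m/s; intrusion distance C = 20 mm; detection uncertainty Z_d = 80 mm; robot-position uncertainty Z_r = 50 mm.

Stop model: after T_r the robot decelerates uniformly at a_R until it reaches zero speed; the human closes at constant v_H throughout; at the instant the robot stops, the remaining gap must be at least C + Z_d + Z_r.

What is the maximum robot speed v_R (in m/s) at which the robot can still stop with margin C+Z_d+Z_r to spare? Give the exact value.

v_R_max = 49/20 m/s = 2.4500 m/s

at the boundary: (1/10)·v² + (61/100)·v + (-8379/4000) = 0
  disc = (61/100)² − 4·(1/10)·(-8379/4000) = 121/100 ; √disc = 11/10
  v_R = (−(61/100) + 11/10) / (2·(1/10)) = 49/20 m/s
check:
stop time T_s = (49/20)/5 = 0.4900 s
robot in T_r: 2.4500·0.2500 = 0.6125 m
braking distance = 2.4500²/(2·5.0000) = 0.6002 m
human closes 1.8000·0.7400 = 1.3320 m
margins: 0.0200+0.0800+0.0500 = 0.1500 m
sum ≈ 0.6125+0.6002+1.3320+0.1500 ≈ 2.6947 m = S ✓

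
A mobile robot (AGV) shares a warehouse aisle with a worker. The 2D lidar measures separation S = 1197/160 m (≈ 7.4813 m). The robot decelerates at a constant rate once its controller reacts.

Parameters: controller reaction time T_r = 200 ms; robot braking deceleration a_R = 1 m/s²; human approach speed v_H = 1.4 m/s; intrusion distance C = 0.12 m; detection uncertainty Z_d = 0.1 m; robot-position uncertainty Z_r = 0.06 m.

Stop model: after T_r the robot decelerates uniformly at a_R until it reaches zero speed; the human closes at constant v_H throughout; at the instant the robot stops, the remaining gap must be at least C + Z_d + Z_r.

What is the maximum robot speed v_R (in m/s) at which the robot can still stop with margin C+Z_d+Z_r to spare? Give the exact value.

v_R_max = 49/20 m/s = 2.4500 m/s

collect terms ⇒ (1/2)·v_R² + (8/5)·v_R + (-5537/800) = 0
  disc = (8/5)² − 4·(1/2)·(-5537/800) = 6561/400 ; √disc = 81/20
  v_R = (−(8/5) + 81/20) / (2·(1/2)) = 49/20 m/s
check:
T_s = v_R/a_R = (49/20)/1 = 2.4500 s
robot in T_r: 2.4500·0.2000 = 0.4900 m
robot covers 2.4500·2.4500 − ½·1.0000·2.4500² = 3.0013 m while stopping
human over T_r+T_s: 1.4000·(0.2000+2.4500) = 3.7100 m
residual clearance needed = 0.1200+0.1000+0.0600 = 0.2800 m
sum ≈ 0.4900+3.0013+3.7100+0.2800 ≈ 7.4813 m = S ✓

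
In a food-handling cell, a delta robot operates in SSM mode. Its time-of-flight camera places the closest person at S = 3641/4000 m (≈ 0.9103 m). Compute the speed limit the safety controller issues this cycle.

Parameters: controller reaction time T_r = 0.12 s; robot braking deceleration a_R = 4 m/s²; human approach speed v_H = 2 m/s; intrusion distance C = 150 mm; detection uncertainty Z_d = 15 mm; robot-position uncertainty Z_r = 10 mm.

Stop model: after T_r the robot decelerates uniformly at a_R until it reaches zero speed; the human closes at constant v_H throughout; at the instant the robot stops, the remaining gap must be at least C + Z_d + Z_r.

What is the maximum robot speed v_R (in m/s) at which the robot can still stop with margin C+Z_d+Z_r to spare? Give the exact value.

collect terms ⇒ (1/8)·v_R² + (31/50)·v_R + (-1981/4000) = 0
  disc = (31/50)² − 4·(1/8)·(-1981/4000) = 25281/40000 ; √disc = 159/200
  v_R = (−(31/50) + 159/200) / (2·(1/8)) = 7/10 m/s
check:
T_s = v_R/a_R = (7/10)/4 = 0.1750 s
robot covers v_R·T_r = 0.7000·0.1200 = 0.0840 m before braking
robot under decel: 0.7000²/(2·4.0000) = 0.0612 m
human closes 2.0000·0.2950 = 0.5900 m
residual clearance needed = 0.1500+0.0150+0.0100 = 0.1750 m
sum ≈ 0.0840+0.0612+0.5900+0.1750 ≈ 0.9103 m = S ✓

v_R_max = 7/10 m/s = 0.7000 m/s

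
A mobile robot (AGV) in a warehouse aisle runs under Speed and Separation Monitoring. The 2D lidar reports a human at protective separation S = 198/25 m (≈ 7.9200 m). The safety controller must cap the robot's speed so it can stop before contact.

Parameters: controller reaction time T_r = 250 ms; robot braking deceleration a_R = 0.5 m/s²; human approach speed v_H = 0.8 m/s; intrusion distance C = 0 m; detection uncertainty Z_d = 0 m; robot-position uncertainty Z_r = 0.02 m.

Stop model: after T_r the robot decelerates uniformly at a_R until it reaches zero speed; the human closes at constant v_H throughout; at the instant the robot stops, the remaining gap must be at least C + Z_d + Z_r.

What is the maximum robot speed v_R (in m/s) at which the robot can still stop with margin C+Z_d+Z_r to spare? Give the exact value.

quadratic (1)·v² + (37/20)·v + (-77/10) = 0
  disc = (37/20)² − 4·(1)·(-77/10) = 13689/400 ; √disc = 117/20
  v_R = (−(37/20) + 117/20) / (2·(1)) = 2 m/s
check:
stop time T_s = 2/(1/2) = 4.0000 s
robot in T_r: 2.0000·0.2500 = 0.5000 m
braking distance = 2.0000²/(2·0.5000) = 4.0000 m
human over T_r+T_s: 0.8000·(0.2500+4.0000) = 3.4000 m
residual clearance needed = 0.0000+0.0000+0.0200 = 0.0200 m
sum ≈ 0.5000+4.0000+3.4000+0.0200 ≈ 7.9200 m = S ✓

v_R_max = 2 m/s = 2.0000 m/s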